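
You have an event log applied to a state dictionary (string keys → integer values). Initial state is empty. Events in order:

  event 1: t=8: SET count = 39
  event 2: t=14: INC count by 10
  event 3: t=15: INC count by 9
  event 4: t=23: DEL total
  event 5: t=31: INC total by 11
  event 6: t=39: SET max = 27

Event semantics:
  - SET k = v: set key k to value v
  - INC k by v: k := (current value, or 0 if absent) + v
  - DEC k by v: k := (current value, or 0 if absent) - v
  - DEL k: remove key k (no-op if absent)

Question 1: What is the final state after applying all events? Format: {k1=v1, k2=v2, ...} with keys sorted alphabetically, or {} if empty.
Answer: {count=58, max=27, total=11}

Derivation:
  after event 1 (t=8: SET count = 39): {count=39}
  after event 2 (t=14: INC count by 10): {count=49}
  after event 3 (t=15: INC count by 9): {count=58}
  after event 4 (t=23: DEL total): {count=58}
  after event 5 (t=31: INC total by 11): {count=58, total=11}
  after event 6 (t=39: SET max = 27): {count=58, max=27, total=11}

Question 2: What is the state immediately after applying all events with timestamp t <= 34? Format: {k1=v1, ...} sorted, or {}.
Answer: {count=58, total=11}

Derivation:
Apply events with t <= 34 (5 events):
  after event 1 (t=8: SET count = 39): {count=39}
  after event 2 (t=14: INC count by 10): {count=49}
  after event 3 (t=15: INC count by 9): {count=58}
  after event 4 (t=23: DEL total): {count=58}
  after event 5 (t=31: INC total by 11): {count=58, total=11}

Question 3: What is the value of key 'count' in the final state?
Track key 'count' through all 6 events:
  event 1 (t=8: SET count = 39): count (absent) -> 39
  event 2 (t=14: INC count by 10): count 39 -> 49
  event 3 (t=15: INC count by 9): count 49 -> 58
  event 4 (t=23: DEL total): count unchanged
  event 5 (t=31: INC total by 11): count unchanged
  event 6 (t=39: SET max = 27): count unchanged
Final: count = 58

Answer: 58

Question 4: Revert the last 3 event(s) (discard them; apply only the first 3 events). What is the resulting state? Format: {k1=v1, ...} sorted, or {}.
Keep first 3 events (discard last 3):
  after event 1 (t=8: SET count = 39): {count=39}
  after event 2 (t=14: INC count by 10): {count=49}
  after event 3 (t=15: INC count by 9): {count=58}

Answer: {count=58}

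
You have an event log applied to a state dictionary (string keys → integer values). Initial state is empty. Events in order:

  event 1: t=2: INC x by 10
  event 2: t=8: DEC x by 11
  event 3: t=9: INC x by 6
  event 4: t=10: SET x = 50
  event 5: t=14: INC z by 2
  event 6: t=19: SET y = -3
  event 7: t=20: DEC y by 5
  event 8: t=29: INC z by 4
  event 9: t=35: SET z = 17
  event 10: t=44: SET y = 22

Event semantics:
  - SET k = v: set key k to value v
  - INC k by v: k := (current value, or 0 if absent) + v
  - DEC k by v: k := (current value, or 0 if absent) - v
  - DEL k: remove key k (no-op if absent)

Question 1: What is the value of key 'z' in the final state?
Track key 'z' through all 10 events:
  event 1 (t=2: INC x by 10): z unchanged
  event 2 (t=8: DEC x by 11): z unchanged
  event 3 (t=9: INC x by 6): z unchanged
  event 4 (t=10: SET x = 50): z unchanged
  event 5 (t=14: INC z by 2): z (absent) -> 2
  event 6 (t=19: SET y = -3): z unchanged
  event 7 (t=20: DEC y by 5): z unchanged
  event 8 (t=29: INC z by 4): z 2 -> 6
  event 9 (t=35: SET z = 17): z 6 -> 17
  event 10 (t=44: SET y = 22): z unchanged
Final: z = 17

Answer: 17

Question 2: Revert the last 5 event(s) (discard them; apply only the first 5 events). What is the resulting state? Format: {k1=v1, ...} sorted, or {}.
Keep first 5 events (discard last 5):
  after event 1 (t=2: INC x by 10): {x=10}
  after event 2 (t=8: DEC x by 11): {x=-1}
  after event 3 (t=9: INC x by 6): {x=5}
  after event 4 (t=10: SET x = 50): {x=50}
  after event 5 (t=14: INC z by 2): {x=50, z=2}

Answer: {x=50, z=2}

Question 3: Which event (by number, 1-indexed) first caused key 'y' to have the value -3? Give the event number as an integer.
Looking for first event where y becomes -3:
  event 6: y (absent) -> -3  <-- first match

Answer: 6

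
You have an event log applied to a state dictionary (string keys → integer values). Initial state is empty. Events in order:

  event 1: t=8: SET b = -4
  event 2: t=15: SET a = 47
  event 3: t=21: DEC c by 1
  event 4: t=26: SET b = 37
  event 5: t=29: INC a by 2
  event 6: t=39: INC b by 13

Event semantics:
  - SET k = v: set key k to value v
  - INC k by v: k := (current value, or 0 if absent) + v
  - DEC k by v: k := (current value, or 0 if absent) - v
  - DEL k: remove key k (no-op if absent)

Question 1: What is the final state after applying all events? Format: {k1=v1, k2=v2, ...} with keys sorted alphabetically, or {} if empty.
  after event 1 (t=8: SET b = -4): {b=-4}
  after event 2 (t=15: SET a = 47): {a=47, b=-4}
  after event 3 (t=21: DEC c by 1): {a=47, b=-4, c=-1}
  after event 4 (t=26: SET b = 37): {a=47, b=37, c=-1}
  after event 5 (t=29: INC a by 2): {a=49, b=37, c=-1}
  after event 6 (t=39: INC b by 13): {a=49, b=50, c=-1}

Answer: {a=49, b=50, c=-1}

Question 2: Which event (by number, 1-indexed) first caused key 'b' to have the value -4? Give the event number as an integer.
Answer: 1

Derivation:
Looking for first event where b becomes -4:
  event 1: b (absent) -> -4  <-- first match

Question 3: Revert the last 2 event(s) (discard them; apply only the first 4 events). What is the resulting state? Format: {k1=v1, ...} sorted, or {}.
Keep first 4 events (discard last 2):
  after event 1 (t=8: SET b = -4): {b=-4}
  after event 2 (t=15: SET a = 47): {a=47, b=-4}
  after event 3 (t=21: DEC c by 1): {a=47, b=-4, c=-1}
  after event 4 (t=26: SET b = 37): {a=47, b=37, c=-1}

Answer: {a=47, b=37, c=-1}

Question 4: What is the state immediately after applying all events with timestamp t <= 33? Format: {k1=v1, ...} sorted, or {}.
Answer: {a=49, b=37, c=-1}

Derivation:
Apply events with t <= 33 (5 events):
  after event 1 (t=8: SET b = -4): {b=-4}
  after event 2 (t=15: SET a = 47): {a=47, b=-4}
  after event 3 (t=21: DEC c by 1): {a=47, b=-4, c=-1}
  after event 4 (t=26: SET b = 37): {a=47, b=37, c=-1}
  after event 5 (t=29: INC a by 2): {a=49, b=37, c=-1}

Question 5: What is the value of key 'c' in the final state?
Track key 'c' through all 6 events:
  event 1 (t=8: SET b = -4): c unchanged
  event 2 (t=15: SET a = 47): c unchanged
  event 3 (t=21: DEC c by 1): c (absent) -> -1
  event 4 (t=26: SET b = 37): c unchanged
  event 5 (t=29: INC a by 2): c unchanged
  event 6 (t=39: INC b by 13): c unchanged
Final: c = -1

Answer: -1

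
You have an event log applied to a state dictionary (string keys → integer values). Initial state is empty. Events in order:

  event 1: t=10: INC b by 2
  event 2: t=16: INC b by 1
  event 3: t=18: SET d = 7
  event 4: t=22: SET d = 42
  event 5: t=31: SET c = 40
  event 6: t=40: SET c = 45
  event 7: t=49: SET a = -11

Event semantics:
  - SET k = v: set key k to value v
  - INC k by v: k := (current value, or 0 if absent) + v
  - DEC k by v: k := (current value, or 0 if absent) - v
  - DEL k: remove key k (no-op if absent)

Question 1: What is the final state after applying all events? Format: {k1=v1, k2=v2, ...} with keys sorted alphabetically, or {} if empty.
Answer: {a=-11, b=3, c=45, d=42}

Derivation:
  after event 1 (t=10: INC b by 2): {b=2}
  after event 2 (t=16: INC b by 1): {b=3}
  after event 3 (t=18: SET d = 7): {b=3, d=7}
  after event 4 (t=22: SET d = 42): {b=3, d=42}
  after event 5 (t=31: SET c = 40): {b=3, c=40, d=42}
  after event 6 (t=40: SET c = 45): {b=3, c=45, d=42}
  after event 7 (t=49: SET a = -11): {a=-11, b=3, c=45, d=42}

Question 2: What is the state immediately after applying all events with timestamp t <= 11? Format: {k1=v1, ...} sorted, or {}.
Apply events with t <= 11 (1 events):
  after event 1 (t=10: INC b by 2): {b=2}

Answer: {b=2}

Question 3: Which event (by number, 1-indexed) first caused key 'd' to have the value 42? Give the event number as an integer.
Answer: 4

Derivation:
Looking for first event where d becomes 42:
  event 3: d = 7
  event 4: d 7 -> 42  <-- first match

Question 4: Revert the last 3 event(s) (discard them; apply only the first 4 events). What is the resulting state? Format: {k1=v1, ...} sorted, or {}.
Answer: {b=3, d=42}

Derivation:
Keep first 4 events (discard last 3):
  after event 1 (t=10: INC b by 2): {b=2}
  after event 2 (t=16: INC b by 1): {b=3}
  after event 3 (t=18: SET d = 7): {b=3, d=7}
  after event 4 (t=22: SET d = 42): {b=3, d=42}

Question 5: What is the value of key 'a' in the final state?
Track key 'a' through all 7 events:
  event 1 (t=10: INC b by 2): a unchanged
  event 2 (t=16: INC b by 1): a unchanged
  event 3 (t=18: SET d = 7): a unchanged
  event 4 (t=22: SET d = 42): a unchanged
  event 5 (t=31: SET c = 40): a unchanged
  event 6 (t=40: SET c = 45): a unchanged
  event 7 (t=49: SET a = -11): a (absent) -> -11
Final: a = -11

Answer: -11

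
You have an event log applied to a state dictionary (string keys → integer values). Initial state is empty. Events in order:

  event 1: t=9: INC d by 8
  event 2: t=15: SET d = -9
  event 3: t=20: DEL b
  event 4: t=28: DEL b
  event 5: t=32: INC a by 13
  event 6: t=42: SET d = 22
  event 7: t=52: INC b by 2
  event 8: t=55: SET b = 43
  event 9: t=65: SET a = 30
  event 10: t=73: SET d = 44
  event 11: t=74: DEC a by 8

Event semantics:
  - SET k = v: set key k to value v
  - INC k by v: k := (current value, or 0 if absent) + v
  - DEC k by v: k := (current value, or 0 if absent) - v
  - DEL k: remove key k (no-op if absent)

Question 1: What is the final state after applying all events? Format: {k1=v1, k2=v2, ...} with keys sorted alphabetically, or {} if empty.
Answer: {a=22, b=43, d=44}

Derivation:
  after event 1 (t=9: INC d by 8): {d=8}
  after event 2 (t=15: SET d = -9): {d=-9}
  after event 3 (t=20: DEL b): {d=-9}
  after event 4 (t=28: DEL b): {d=-9}
  after event 5 (t=32: INC a by 13): {a=13, d=-9}
  after event 6 (t=42: SET d = 22): {a=13, d=22}
  after event 7 (t=52: INC b by 2): {a=13, b=2, d=22}
  after event 8 (t=55: SET b = 43): {a=13, b=43, d=22}
  after event 9 (t=65: SET a = 30): {a=30, b=43, d=22}
  after event 10 (t=73: SET d = 44): {a=30, b=43, d=44}
  after event 11 (t=74: DEC a by 8): {a=22, b=43, d=44}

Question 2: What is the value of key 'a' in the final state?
Answer: 22

Derivation:
Track key 'a' through all 11 events:
  event 1 (t=9: INC d by 8): a unchanged
  event 2 (t=15: SET d = -9): a unchanged
  event 3 (t=20: DEL b): a unchanged
  event 4 (t=28: DEL b): a unchanged
  event 5 (t=32: INC a by 13): a (absent) -> 13
  event 6 (t=42: SET d = 22): a unchanged
  event 7 (t=52: INC b by 2): a unchanged
  event 8 (t=55: SET b = 43): a unchanged
  event 9 (t=65: SET a = 30): a 13 -> 30
  event 10 (t=73: SET d = 44): a unchanged
  event 11 (t=74: DEC a by 8): a 30 -> 22
Final: a = 22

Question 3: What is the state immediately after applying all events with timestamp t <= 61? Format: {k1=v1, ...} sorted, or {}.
Apply events with t <= 61 (8 events):
  after event 1 (t=9: INC d by 8): {d=8}
  after event 2 (t=15: SET d = -9): {d=-9}
  after event 3 (t=20: DEL b): {d=-9}
  after event 4 (t=28: DEL b): {d=-9}
  after event 5 (t=32: INC a by 13): {a=13, d=-9}
  after event 6 (t=42: SET d = 22): {a=13, d=22}
  after event 7 (t=52: INC b by 2): {a=13, b=2, d=22}
  after event 8 (t=55: SET b = 43): {a=13, b=43, d=22}

Answer: {a=13, b=43, d=22}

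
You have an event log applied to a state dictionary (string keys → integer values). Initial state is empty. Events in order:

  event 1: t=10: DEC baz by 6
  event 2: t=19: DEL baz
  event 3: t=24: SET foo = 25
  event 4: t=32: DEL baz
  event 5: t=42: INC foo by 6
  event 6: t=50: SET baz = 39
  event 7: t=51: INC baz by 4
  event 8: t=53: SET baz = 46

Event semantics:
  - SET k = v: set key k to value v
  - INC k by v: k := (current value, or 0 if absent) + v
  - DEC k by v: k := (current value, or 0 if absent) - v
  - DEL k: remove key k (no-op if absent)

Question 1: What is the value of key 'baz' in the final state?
Answer: 46

Derivation:
Track key 'baz' through all 8 events:
  event 1 (t=10: DEC baz by 6): baz (absent) -> -6
  event 2 (t=19: DEL baz): baz -6 -> (absent)
  event 3 (t=24: SET foo = 25): baz unchanged
  event 4 (t=32: DEL baz): baz (absent) -> (absent)
  event 5 (t=42: INC foo by 6): baz unchanged
  event 6 (t=50: SET baz = 39): baz (absent) -> 39
  event 7 (t=51: INC baz by 4): baz 39 -> 43
  event 8 (t=53: SET baz = 46): baz 43 -> 46
Final: baz = 46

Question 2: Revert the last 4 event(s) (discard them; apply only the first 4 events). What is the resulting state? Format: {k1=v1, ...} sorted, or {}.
Keep first 4 events (discard last 4):
  after event 1 (t=10: DEC baz by 6): {baz=-6}
  after event 2 (t=19: DEL baz): {}
  after event 3 (t=24: SET foo = 25): {foo=25}
  after event 4 (t=32: DEL baz): {foo=25}

Answer: {foo=25}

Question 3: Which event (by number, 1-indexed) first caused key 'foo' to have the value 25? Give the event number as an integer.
Looking for first event where foo becomes 25:
  event 3: foo (absent) -> 25  <-- first match

Answer: 3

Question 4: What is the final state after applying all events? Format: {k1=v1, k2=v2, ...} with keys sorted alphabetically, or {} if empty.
  after event 1 (t=10: DEC baz by 6): {baz=-6}
  after event 2 (t=19: DEL baz): {}
  after event 3 (t=24: SET foo = 25): {foo=25}
  after event 4 (t=32: DEL baz): {foo=25}
  after event 5 (t=42: INC foo by 6): {foo=31}
  after event 6 (t=50: SET baz = 39): {baz=39, foo=31}
  after event 7 (t=51: INC baz by 4): {baz=43, foo=31}
  after event 8 (t=53: SET baz = 46): {baz=46, foo=31}

Answer: {baz=46, foo=31}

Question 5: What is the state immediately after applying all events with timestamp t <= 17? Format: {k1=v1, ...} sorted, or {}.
Apply events with t <= 17 (1 events):
  after event 1 (t=10: DEC baz by 6): {baz=-6}

Answer: {baz=-6}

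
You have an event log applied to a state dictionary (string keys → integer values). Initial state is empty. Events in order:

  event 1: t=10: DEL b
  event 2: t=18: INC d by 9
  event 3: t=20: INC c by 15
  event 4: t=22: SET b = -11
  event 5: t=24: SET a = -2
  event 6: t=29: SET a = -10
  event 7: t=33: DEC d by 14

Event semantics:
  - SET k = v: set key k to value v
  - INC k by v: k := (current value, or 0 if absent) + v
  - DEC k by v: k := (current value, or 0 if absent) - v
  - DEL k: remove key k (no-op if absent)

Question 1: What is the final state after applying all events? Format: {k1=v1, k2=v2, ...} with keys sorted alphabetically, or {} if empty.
  after event 1 (t=10: DEL b): {}
  after event 2 (t=18: INC d by 9): {d=9}
  after event 3 (t=20: INC c by 15): {c=15, d=9}
  after event 4 (t=22: SET b = -11): {b=-11, c=15, d=9}
  after event 5 (t=24: SET a = -2): {a=-2, b=-11, c=15, d=9}
  after event 6 (t=29: SET a = -10): {a=-10, b=-11, c=15, d=9}
  after event 7 (t=33: DEC d by 14): {a=-10, b=-11, c=15, d=-5}

Answer: {a=-10, b=-11, c=15, d=-5}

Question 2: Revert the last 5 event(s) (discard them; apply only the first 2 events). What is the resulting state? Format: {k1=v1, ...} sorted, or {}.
Answer: {d=9}

Derivation:
Keep first 2 events (discard last 5):
  after event 1 (t=10: DEL b): {}
  after event 2 (t=18: INC d by 9): {d=9}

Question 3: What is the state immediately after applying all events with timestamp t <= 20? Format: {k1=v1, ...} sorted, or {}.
Apply events with t <= 20 (3 events):
  after event 1 (t=10: DEL b): {}
  after event 2 (t=18: INC d by 9): {d=9}
  after event 3 (t=20: INC c by 15): {c=15, d=9}

Answer: {c=15, d=9}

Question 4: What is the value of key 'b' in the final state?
Track key 'b' through all 7 events:
  event 1 (t=10: DEL b): b (absent) -> (absent)
  event 2 (t=18: INC d by 9): b unchanged
  event 3 (t=20: INC c by 15): b unchanged
  event 4 (t=22: SET b = -11): b (absent) -> -11
  event 5 (t=24: SET a = -2): b unchanged
  event 6 (t=29: SET a = -10): b unchanged
  event 7 (t=33: DEC d by 14): b unchanged
Final: b = -11

Answer: -11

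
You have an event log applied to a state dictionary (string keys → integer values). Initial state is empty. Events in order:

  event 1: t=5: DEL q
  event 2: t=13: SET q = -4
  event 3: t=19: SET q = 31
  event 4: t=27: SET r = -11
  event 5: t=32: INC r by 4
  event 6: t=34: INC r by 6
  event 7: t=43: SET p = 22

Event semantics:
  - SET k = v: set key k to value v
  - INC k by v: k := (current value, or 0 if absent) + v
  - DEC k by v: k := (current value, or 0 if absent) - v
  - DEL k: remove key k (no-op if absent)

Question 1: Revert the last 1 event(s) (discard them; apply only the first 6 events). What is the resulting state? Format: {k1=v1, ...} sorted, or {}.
Keep first 6 events (discard last 1):
  after event 1 (t=5: DEL q): {}
  after event 2 (t=13: SET q = -4): {q=-4}
  after event 3 (t=19: SET q = 31): {q=31}
  after event 4 (t=27: SET r = -11): {q=31, r=-11}
  after event 5 (t=32: INC r by 4): {q=31, r=-7}
  after event 6 (t=34: INC r by 6): {q=31, r=-1}

Answer: {q=31, r=-1}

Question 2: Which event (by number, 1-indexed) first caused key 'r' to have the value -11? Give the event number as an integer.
Answer: 4

Derivation:
Looking for first event where r becomes -11:
  event 4: r (absent) -> -11  <-- first match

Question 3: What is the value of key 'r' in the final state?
Answer: -1

Derivation:
Track key 'r' through all 7 events:
  event 1 (t=5: DEL q): r unchanged
  event 2 (t=13: SET q = -4): r unchanged
  event 3 (t=19: SET q = 31): r unchanged
  event 4 (t=27: SET r = -11): r (absent) -> -11
  event 5 (t=32: INC r by 4): r -11 -> -7
  event 6 (t=34: INC r by 6): r -7 -> -1
  event 7 (t=43: SET p = 22): r unchanged
Final: r = -1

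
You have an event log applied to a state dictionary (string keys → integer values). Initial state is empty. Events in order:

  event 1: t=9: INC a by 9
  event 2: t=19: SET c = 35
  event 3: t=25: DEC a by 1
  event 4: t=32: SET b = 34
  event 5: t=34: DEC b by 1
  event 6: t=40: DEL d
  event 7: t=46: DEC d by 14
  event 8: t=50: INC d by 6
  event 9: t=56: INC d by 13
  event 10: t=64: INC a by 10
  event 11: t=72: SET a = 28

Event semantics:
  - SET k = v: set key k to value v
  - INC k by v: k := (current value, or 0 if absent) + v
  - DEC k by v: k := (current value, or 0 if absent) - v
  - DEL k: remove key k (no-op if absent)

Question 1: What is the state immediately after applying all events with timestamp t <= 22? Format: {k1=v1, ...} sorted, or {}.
Apply events with t <= 22 (2 events):
  after event 1 (t=9: INC a by 9): {a=9}
  after event 2 (t=19: SET c = 35): {a=9, c=35}

Answer: {a=9, c=35}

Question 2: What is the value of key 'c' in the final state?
Track key 'c' through all 11 events:
  event 1 (t=9: INC a by 9): c unchanged
  event 2 (t=19: SET c = 35): c (absent) -> 35
  event 3 (t=25: DEC a by 1): c unchanged
  event 4 (t=32: SET b = 34): c unchanged
  event 5 (t=34: DEC b by 1): c unchanged
  event 6 (t=40: DEL d): c unchanged
  event 7 (t=46: DEC d by 14): c unchanged
  event 8 (t=50: INC d by 6): c unchanged
  event 9 (t=56: INC d by 13): c unchanged
  event 10 (t=64: INC a by 10): c unchanged
  event 11 (t=72: SET a = 28): c unchanged
Final: c = 35

Answer: 35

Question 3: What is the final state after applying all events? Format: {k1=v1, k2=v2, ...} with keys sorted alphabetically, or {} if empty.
Answer: {a=28, b=33, c=35, d=5}

Derivation:
  after event 1 (t=9: INC a by 9): {a=9}
  after event 2 (t=19: SET c = 35): {a=9, c=35}
  after event 3 (t=25: DEC a by 1): {a=8, c=35}
  after event 4 (t=32: SET b = 34): {a=8, b=34, c=35}
  after event 5 (t=34: DEC b by 1): {a=8, b=33, c=35}
  after event 6 (t=40: DEL d): {a=8, b=33, c=35}
  after event 7 (t=46: DEC d by 14): {a=8, b=33, c=35, d=-14}
  after event 8 (t=50: INC d by 6): {a=8, b=33, c=35, d=-8}
  after event 9 (t=56: INC d by 13): {a=8, b=33, c=35, d=5}
  after event 10 (t=64: INC a by 10): {a=18, b=33, c=35, d=5}
  after event 11 (t=72: SET a = 28): {a=28, b=33, c=35, d=5}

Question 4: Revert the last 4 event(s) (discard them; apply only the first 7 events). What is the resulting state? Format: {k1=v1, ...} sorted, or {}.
Keep first 7 events (discard last 4):
  after event 1 (t=9: INC a by 9): {a=9}
  after event 2 (t=19: SET c = 35): {a=9, c=35}
  after event 3 (t=25: DEC a by 1): {a=8, c=35}
  after event 4 (t=32: SET b = 34): {a=8, b=34, c=35}
  after event 5 (t=34: DEC b by 1): {a=8, b=33, c=35}
  after event 6 (t=40: DEL d): {a=8, b=33, c=35}
  after event 7 (t=46: DEC d by 14): {a=8, b=33, c=35, d=-14}

Answer: {a=8, b=33, c=35, d=-14}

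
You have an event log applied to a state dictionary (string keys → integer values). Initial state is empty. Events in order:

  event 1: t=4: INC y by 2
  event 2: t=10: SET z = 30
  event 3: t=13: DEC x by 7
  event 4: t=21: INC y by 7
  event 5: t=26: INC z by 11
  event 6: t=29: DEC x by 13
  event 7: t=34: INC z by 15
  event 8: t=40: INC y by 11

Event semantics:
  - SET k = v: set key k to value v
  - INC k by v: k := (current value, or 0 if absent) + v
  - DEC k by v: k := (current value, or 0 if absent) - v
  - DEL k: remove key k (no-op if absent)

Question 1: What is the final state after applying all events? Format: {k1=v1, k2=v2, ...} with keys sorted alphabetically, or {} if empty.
Answer: {x=-20, y=20, z=56}

Derivation:
  after event 1 (t=4: INC y by 2): {y=2}
  after event 2 (t=10: SET z = 30): {y=2, z=30}
  after event 3 (t=13: DEC x by 7): {x=-7, y=2, z=30}
  after event 4 (t=21: INC y by 7): {x=-7, y=9, z=30}
  after event 5 (t=26: INC z by 11): {x=-7, y=9, z=41}
  after event 6 (t=29: DEC x by 13): {x=-20, y=9, z=41}
  after event 7 (t=34: INC z by 15): {x=-20, y=9, z=56}
  after event 8 (t=40: INC y by 11): {x=-20, y=20, z=56}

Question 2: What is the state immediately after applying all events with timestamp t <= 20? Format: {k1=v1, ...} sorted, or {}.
Answer: {x=-7, y=2, z=30}

Derivation:
Apply events with t <= 20 (3 events):
  after event 1 (t=4: INC y by 2): {y=2}
  after event 2 (t=10: SET z = 30): {y=2, z=30}
  after event 3 (t=13: DEC x by 7): {x=-7, y=2, z=30}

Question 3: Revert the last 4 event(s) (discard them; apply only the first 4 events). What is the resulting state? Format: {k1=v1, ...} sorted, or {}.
Answer: {x=-7, y=9, z=30}

Derivation:
Keep first 4 events (discard last 4):
  after event 1 (t=4: INC y by 2): {y=2}
  after event 2 (t=10: SET z = 30): {y=2, z=30}
  after event 3 (t=13: DEC x by 7): {x=-7, y=2, z=30}
  after event 4 (t=21: INC y by 7): {x=-7, y=9, z=30}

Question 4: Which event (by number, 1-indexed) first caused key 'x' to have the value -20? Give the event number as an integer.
Looking for first event where x becomes -20:
  event 3: x = -7
  event 4: x = -7
  event 5: x = -7
  event 6: x -7 -> -20  <-- first match

Answer: 6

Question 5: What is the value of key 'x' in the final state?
Track key 'x' through all 8 events:
  event 1 (t=4: INC y by 2): x unchanged
  event 2 (t=10: SET z = 30): x unchanged
  event 3 (t=13: DEC x by 7): x (absent) -> -7
  event 4 (t=21: INC y by 7): x unchanged
  event 5 (t=26: INC z by 11): x unchanged
  event 6 (t=29: DEC x by 13): x -7 -> -20
  event 7 (t=34: INC z by 15): x unchanged
  event 8 (t=40: INC y by 11): x unchanged
Final: x = -20

Answer: -20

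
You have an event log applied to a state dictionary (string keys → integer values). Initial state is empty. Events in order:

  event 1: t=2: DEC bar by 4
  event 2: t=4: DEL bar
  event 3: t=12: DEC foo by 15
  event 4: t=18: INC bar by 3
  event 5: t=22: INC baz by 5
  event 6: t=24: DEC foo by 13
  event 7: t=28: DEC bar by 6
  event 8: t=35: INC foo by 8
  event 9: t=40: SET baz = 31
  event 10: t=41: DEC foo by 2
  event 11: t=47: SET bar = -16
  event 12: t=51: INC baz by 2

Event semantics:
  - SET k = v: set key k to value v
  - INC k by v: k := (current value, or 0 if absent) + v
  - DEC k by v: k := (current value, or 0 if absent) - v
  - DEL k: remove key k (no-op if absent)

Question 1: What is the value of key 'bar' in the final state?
Answer: -16

Derivation:
Track key 'bar' through all 12 events:
  event 1 (t=2: DEC bar by 4): bar (absent) -> -4
  event 2 (t=4: DEL bar): bar -4 -> (absent)
  event 3 (t=12: DEC foo by 15): bar unchanged
  event 4 (t=18: INC bar by 3): bar (absent) -> 3
  event 5 (t=22: INC baz by 5): bar unchanged
  event 6 (t=24: DEC foo by 13): bar unchanged
  event 7 (t=28: DEC bar by 6): bar 3 -> -3
  event 8 (t=35: INC foo by 8): bar unchanged
  event 9 (t=40: SET baz = 31): bar unchanged
  event 10 (t=41: DEC foo by 2): bar unchanged
  event 11 (t=47: SET bar = -16): bar -3 -> -16
  event 12 (t=51: INC baz by 2): bar unchanged
Final: bar = -16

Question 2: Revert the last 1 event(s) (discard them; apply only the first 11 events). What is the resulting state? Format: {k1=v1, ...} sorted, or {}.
Answer: {bar=-16, baz=31, foo=-22}

Derivation:
Keep first 11 events (discard last 1):
  after event 1 (t=2: DEC bar by 4): {bar=-4}
  after event 2 (t=4: DEL bar): {}
  after event 3 (t=12: DEC foo by 15): {foo=-15}
  after event 4 (t=18: INC bar by 3): {bar=3, foo=-15}
  after event 5 (t=22: INC baz by 5): {bar=3, baz=5, foo=-15}
  after event 6 (t=24: DEC foo by 13): {bar=3, baz=5, foo=-28}
  after event 7 (t=28: DEC bar by 6): {bar=-3, baz=5, foo=-28}
  after event 8 (t=35: INC foo by 8): {bar=-3, baz=5, foo=-20}
  after event 9 (t=40: SET baz = 31): {bar=-3, baz=31, foo=-20}
  after event 10 (t=41: DEC foo by 2): {bar=-3, baz=31, foo=-22}
  after event 11 (t=47: SET bar = -16): {bar=-16, baz=31, foo=-22}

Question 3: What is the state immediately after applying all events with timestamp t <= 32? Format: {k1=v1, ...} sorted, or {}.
Apply events with t <= 32 (7 events):
  after event 1 (t=2: DEC bar by 4): {bar=-4}
  after event 2 (t=4: DEL bar): {}
  after event 3 (t=12: DEC foo by 15): {foo=-15}
  after event 4 (t=18: INC bar by 3): {bar=3, foo=-15}
  after event 5 (t=22: INC baz by 5): {bar=3, baz=5, foo=-15}
  after event 6 (t=24: DEC foo by 13): {bar=3, baz=5, foo=-28}
  after event 7 (t=28: DEC bar by 6): {bar=-3, baz=5, foo=-28}

Answer: {bar=-3, baz=5, foo=-28}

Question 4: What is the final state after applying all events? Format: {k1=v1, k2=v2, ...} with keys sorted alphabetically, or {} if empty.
  after event 1 (t=2: DEC bar by 4): {bar=-4}
  after event 2 (t=4: DEL bar): {}
  after event 3 (t=12: DEC foo by 15): {foo=-15}
  after event 4 (t=18: INC bar by 3): {bar=3, foo=-15}
  after event 5 (t=22: INC baz by 5): {bar=3, baz=5, foo=-15}
  after event 6 (t=24: DEC foo by 13): {bar=3, baz=5, foo=-28}
  after event 7 (t=28: DEC bar by 6): {bar=-3, baz=5, foo=-28}
  after event 8 (t=35: INC foo by 8): {bar=-3, baz=5, foo=-20}
  after event 9 (t=40: SET baz = 31): {bar=-3, baz=31, foo=-20}
  after event 10 (t=41: DEC foo by 2): {bar=-3, baz=31, foo=-22}
  after event 11 (t=47: SET bar = -16): {bar=-16, baz=31, foo=-22}
  after event 12 (t=51: INC baz by 2): {bar=-16, baz=33, foo=-22}

Answer: {bar=-16, baz=33, foo=-22}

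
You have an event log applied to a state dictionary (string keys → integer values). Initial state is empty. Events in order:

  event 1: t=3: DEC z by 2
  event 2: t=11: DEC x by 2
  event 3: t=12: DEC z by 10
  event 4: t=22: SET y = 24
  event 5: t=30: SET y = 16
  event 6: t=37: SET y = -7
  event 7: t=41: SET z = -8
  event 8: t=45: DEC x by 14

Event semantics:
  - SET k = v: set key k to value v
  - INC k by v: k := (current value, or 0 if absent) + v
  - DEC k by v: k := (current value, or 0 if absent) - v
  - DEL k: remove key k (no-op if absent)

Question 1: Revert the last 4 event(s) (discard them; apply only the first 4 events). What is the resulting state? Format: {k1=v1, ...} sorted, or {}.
Keep first 4 events (discard last 4):
  after event 1 (t=3: DEC z by 2): {z=-2}
  after event 2 (t=11: DEC x by 2): {x=-2, z=-2}
  after event 3 (t=12: DEC z by 10): {x=-2, z=-12}
  after event 4 (t=22: SET y = 24): {x=-2, y=24, z=-12}

Answer: {x=-2, y=24, z=-12}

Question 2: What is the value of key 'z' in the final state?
Track key 'z' through all 8 events:
  event 1 (t=3: DEC z by 2): z (absent) -> -2
  event 2 (t=11: DEC x by 2): z unchanged
  event 3 (t=12: DEC z by 10): z -2 -> -12
  event 4 (t=22: SET y = 24): z unchanged
  event 5 (t=30: SET y = 16): z unchanged
  event 6 (t=37: SET y = -7): z unchanged
  event 7 (t=41: SET z = -8): z -12 -> -8
  event 8 (t=45: DEC x by 14): z unchanged
Final: z = -8

Answer: -8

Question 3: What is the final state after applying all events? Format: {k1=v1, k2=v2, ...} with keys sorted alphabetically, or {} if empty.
  after event 1 (t=3: DEC z by 2): {z=-2}
  after event 2 (t=11: DEC x by 2): {x=-2, z=-2}
  after event 3 (t=12: DEC z by 10): {x=-2, z=-12}
  after event 4 (t=22: SET y = 24): {x=-2, y=24, z=-12}
  after event 5 (t=30: SET y = 16): {x=-2, y=16, z=-12}
  after event 6 (t=37: SET y = -7): {x=-2, y=-7, z=-12}
  after event 7 (t=41: SET z = -8): {x=-2, y=-7, z=-8}
  after event 8 (t=45: DEC x by 14): {x=-16, y=-7, z=-8}

Answer: {x=-16, y=-7, z=-8}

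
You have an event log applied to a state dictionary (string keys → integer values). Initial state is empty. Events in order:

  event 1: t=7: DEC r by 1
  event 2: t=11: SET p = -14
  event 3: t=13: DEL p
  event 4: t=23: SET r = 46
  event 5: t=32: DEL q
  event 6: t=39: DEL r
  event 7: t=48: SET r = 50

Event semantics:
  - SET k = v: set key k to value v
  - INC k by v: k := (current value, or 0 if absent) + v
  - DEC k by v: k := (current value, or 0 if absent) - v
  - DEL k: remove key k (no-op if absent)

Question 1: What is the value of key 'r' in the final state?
Track key 'r' through all 7 events:
  event 1 (t=7: DEC r by 1): r (absent) -> -1
  event 2 (t=11: SET p = -14): r unchanged
  event 3 (t=13: DEL p): r unchanged
  event 4 (t=23: SET r = 46): r -1 -> 46
  event 5 (t=32: DEL q): r unchanged
  event 6 (t=39: DEL r): r 46 -> (absent)
  event 7 (t=48: SET r = 50): r (absent) -> 50
Final: r = 50

Answer: 50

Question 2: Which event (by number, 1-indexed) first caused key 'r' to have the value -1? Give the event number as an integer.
Answer: 1

Derivation:
Looking for first event where r becomes -1:
  event 1: r (absent) -> -1  <-- first match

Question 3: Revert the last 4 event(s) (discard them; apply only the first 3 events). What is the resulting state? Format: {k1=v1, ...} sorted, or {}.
Answer: {r=-1}

Derivation:
Keep first 3 events (discard last 4):
  after event 1 (t=7: DEC r by 1): {r=-1}
  after event 2 (t=11: SET p = -14): {p=-14, r=-1}
  after event 3 (t=13: DEL p): {r=-1}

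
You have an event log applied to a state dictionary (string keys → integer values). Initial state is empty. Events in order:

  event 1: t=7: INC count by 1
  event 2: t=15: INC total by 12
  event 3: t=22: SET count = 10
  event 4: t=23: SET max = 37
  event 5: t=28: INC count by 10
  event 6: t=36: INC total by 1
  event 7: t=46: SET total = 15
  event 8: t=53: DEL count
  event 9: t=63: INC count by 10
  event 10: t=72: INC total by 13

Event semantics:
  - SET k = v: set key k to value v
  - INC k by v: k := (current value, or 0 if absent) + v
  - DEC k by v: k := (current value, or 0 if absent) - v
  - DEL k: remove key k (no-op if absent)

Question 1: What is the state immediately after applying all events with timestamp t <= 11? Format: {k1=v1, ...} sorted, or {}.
Answer: {count=1}

Derivation:
Apply events with t <= 11 (1 events):
  after event 1 (t=7: INC count by 1): {count=1}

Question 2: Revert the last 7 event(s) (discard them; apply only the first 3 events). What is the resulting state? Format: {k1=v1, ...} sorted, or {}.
Answer: {count=10, total=12}

Derivation:
Keep first 3 events (discard last 7):
  after event 1 (t=7: INC count by 1): {count=1}
  after event 2 (t=15: INC total by 12): {count=1, total=12}
  after event 3 (t=22: SET count = 10): {count=10, total=12}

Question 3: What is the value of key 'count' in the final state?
Answer: 10

Derivation:
Track key 'count' through all 10 events:
  event 1 (t=7: INC count by 1): count (absent) -> 1
  event 2 (t=15: INC total by 12): count unchanged
  event 3 (t=22: SET count = 10): count 1 -> 10
  event 4 (t=23: SET max = 37): count unchanged
  event 5 (t=28: INC count by 10): count 10 -> 20
  event 6 (t=36: INC total by 1): count unchanged
  event 7 (t=46: SET total = 15): count unchanged
  event 8 (t=53: DEL count): count 20 -> (absent)
  event 9 (t=63: INC count by 10): count (absent) -> 10
  event 10 (t=72: INC total by 13): count unchanged
Final: count = 10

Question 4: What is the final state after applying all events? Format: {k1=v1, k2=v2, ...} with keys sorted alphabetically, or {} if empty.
  after event 1 (t=7: INC count by 1): {count=1}
  after event 2 (t=15: INC total by 12): {count=1, total=12}
  after event 3 (t=22: SET count = 10): {count=10, total=12}
  after event 4 (t=23: SET max = 37): {count=10, max=37, total=12}
  after event 5 (t=28: INC count by 10): {count=20, max=37, total=12}
  after event 6 (t=36: INC total by 1): {count=20, max=37, total=13}
  after event 7 (t=46: SET total = 15): {count=20, max=37, total=15}
  after event 8 (t=53: DEL count): {max=37, total=15}
  after event 9 (t=63: INC count by 10): {count=10, max=37, total=15}
  after event 10 (t=72: INC total by 13): {count=10, max=37, total=28}

Answer: {count=10, max=37, total=28}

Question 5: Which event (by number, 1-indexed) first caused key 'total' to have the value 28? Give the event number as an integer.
Answer: 10

Derivation:
Looking for first event where total becomes 28:
  event 2: total = 12
  event 3: total = 12
  event 4: total = 12
  event 5: total = 12
  event 6: total = 13
  event 7: total = 15
  event 8: total = 15
  event 9: total = 15
  event 10: total 15 -> 28  <-- first match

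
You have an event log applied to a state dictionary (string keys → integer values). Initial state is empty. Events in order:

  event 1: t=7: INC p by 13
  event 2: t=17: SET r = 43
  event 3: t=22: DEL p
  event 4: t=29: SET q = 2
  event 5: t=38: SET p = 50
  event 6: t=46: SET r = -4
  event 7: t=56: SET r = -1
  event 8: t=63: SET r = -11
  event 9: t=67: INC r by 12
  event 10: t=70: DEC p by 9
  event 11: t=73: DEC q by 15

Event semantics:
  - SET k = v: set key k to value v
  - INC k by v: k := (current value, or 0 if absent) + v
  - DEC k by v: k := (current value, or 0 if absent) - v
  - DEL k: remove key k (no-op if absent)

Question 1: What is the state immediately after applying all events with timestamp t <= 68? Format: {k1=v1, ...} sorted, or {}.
Answer: {p=50, q=2, r=1}

Derivation:
Apply events with t <= 68 (9 events):
  after event 1 (t=7: INC p by 13): {p=13}
  after event 2 (t=17: SET r = 43): {p=13, r=43}
  after event 3 (t=22: DEL p): {r=43}
  after event 4 (t=29: SET q = 2): {q=2, r=43}
  after event 5 (t=38: SET p = 50): {p=50, q=2, r=43}
  after event 6 (t=46: SET r = -4): {p=50, q=2, r=-4}
  after event 7 (t=56: SET r = -1): {p=50, q=2, r=-1}
  after event 8 (t=63: SET r = -11): {p=50, q=2, r=-11}
  after event 9 (t=67: INC r by 12): {p=50, q=2, r=1}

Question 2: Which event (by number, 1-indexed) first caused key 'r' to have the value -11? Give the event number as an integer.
Looking for first event where r becomes -11:
  event 2: r = 43
  event 3: r = 43
  event 4: r = 43
  event 5: r = 43
  event 6: r = -4
  event 7: r = -1
  event 8: r -1 -> -11  <-- first match

Answer: 8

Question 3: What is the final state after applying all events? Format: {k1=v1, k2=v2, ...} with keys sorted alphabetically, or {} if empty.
  after event 1 (t=7: INC p by 13): {p=13}
  after event 2 (t=17: SET r = 43): {p=13, r=43}
  after event 3 (t=22: DEL p): {r=43}
  after event 4 (t=29: SET q = 2): {q=2, r=43}
  after event 5 (t=38: SET p = 50): {p=50, q=2, r=43}
  after event 6 (t=46: SET r = -4): {p=50, q=2, r=-4}
  after event 7 (t=56: SET r = -1): {p=50, q=2, r=-1}
  after event 8 (t=63: SET r = -11): {p=50, q=2, r=-11}
  after event 9 (t=67: INC r by 12): {p=50, q=2, r=1}
  after event 10 (t=70: DEC p by 9): {p=41, q=2, r=1}
  after event 11 (t=73: DEC q by 15): {p=41, q=-13, r=1}

Answer: {p=41, q=-13, r=1}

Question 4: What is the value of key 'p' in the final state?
Track key 'p' through all 11 events:
  event 1 (t=7: INC p by 13): p (absent) -> 13
  event 2 (t=17: SET r = 43): p unchanged
  event 3 (t=22: DEL p): p 13 -> (absent)
  event 4 (t=29: SET q = 2): p unchanged
  event 5 (t=38: SET p = 50): p (absent) -> 50
  event 6 (t=46: SET r = -4): p unchanged
  event 7 (t=56: SET r = -1): p unchanged
  event 8 (t=63: SET r = -11): p unchanged
  event 9 (t=67: INC r by 12): p unchanged
  event 10 (t=70: DEC p by 9): p 50 -> 41
  event 11 (t=73: DEC q by 15): p unchanged
Final: p = 41

Answer: 41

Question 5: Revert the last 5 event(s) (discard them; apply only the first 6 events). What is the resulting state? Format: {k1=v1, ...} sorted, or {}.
Keep first 6 events (discard last 5):
  after event 1 (t=7: INC p by 13): {p=13}
  after event 2 (t=17: SET r = 43): {p=13, r=43}
  after event 3 (t=22: DEL p): {r=43}
  after event 4 (t=29: SET q = 2): {q=2, r=43}
  after event 5 (t=38: SET p = 50): {p=50, q=2, r=43}
  after event 6 (t=46: SET r = -4): {p=50, q=2, r=-4}

Answer: {p=50, q=2, r=-4}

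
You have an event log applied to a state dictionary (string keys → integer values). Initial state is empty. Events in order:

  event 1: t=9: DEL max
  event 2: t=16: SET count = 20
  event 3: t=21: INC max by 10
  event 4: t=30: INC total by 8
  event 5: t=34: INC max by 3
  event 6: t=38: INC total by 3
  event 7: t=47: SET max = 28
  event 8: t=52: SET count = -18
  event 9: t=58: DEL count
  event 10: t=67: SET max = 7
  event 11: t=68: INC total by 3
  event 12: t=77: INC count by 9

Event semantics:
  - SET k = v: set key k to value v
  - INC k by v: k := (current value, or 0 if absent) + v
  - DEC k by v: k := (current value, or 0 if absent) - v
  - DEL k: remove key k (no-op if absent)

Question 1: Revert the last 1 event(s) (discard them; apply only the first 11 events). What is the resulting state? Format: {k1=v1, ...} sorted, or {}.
Keep first 11 events (discard last 1):
  after event 1 (t=9: DEL max): {}
  after event 2 (t=16: SET count = 20): {count=20}
  after event 3 (t=21: INC max by 10): {count=20, max=10}
  after event 4 (t=30: INC total by 8): {count=20, max=10, total=8}
  after event 5 (t=34: INC max by 3): {count=20, max=13, total=8}
  after event 6 (t=38: INC total by 3): {count=20, max=13, total=11}
  after event 7 (t=47: SET max = 28): {count=20, max=28, total=11}
  after event 8 (t=52: SET count = -18): {count=-18, max=28, total=11}
  after event 9 (t=58: DEL count): {max=28, total=11}
  after event 10 (t=67: SET max = 7): {max=7, total=11}
  after event 11 (t=68: INC total by 3): {max=7, total=14}

Answer: {max=7, total=14}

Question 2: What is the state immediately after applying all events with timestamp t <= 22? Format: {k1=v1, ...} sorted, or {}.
Answer: {count=20, max=10}

Derivation:
Apply events with t <= 22 (3 events):
  after event 1 (t=9: DEL max): {}
  after event 2 (t=16: SET count = 20): {count=20}
  after event 3 (t=21: INC max by 10): {count=20, max=10}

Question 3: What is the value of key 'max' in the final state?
Track key 'max' through all 12 events:
  event 1 (t=9: DEL max): max (absent) -> (absent)
  event 2 (t=16: SET count = 20): max unchanged
  event 3 (t=21: INC max by 10): max (absent) -> 10
  event 4 (t=30: INC total by 8): max unchanged
  event 5 (t=34: INC max by 3): max 10 -> 13
  event 6 (t=38: INC total by 3): max unchanged
  event 7 (t=47: SET max = 28): max 13 -> 28
  event 8 (t=52: SET count = -18): max unchanged
  event 9 (t=58: DEL count): max unchanged
  event 10 (t=67: SET max = 7): max 28 -> 7
  event 11 (t=68: INC total by 3): max unchanged
  event 12 (t=77: INC count by 9): max unchanged
Final: max = 7

Answer: 7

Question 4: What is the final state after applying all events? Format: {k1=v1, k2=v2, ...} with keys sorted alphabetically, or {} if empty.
  after event 1 (t=9: DEL max): {}
  after event 2 (t=16: SET count = 20): {count=20}
  after event 3 (t=21: INC max by 10): {count=20, max=10}
  after event 4 (t=30: INC total by 8): {count=20, max=10, total=8}
  after event 5 (t=34: INC max by 3): {count=20, max=13, total=8}
  after event 6 (t=38: INC total by 3): {count=20, max=13, total=11}
  after event 7 (t=47: SET max = 28): {count=20, max=28, total=11}
  after event 8 (t=52: SET count = -18): {count=-18, max=28, total=11}
  after event 9 (t=58: DEL count): {max=28, total=11}
  after event 10 (t=67: SET max = 7): {max=7, total=11}
  after event 11 (t=68: INC total by 3): {max=7, total=14}
  after event 12 (t=77: INC count by 9): {count=9, max=7, total=14}

Answer: {count=9, max=7, total=14}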